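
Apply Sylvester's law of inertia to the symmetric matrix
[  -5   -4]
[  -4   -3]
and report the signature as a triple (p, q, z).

step 0: pivot -5 → sign −
step 1: pivot 1/5 → sign +
signature = (1, 1, 0)

Answer: (1, 1, 0)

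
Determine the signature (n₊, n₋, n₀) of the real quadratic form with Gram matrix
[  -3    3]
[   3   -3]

Answer: (0, 1, 1)

Derivation:
step 0: pivot -3 → sign −
step 1: row/col 1 already zero → sign 0
signature = (0, 1, 1)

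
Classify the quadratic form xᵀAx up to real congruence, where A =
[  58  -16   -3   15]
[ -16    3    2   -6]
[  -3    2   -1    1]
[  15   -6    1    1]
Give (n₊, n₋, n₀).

step 0: pivot 58 → sign +
step 1: pivot -41/29 → sign −
step 2: pivot -15/82 → sign −
step 3: pivot -2/15 → sign −
signature = (1, 3, 0)

Answer: (1, 3, 0)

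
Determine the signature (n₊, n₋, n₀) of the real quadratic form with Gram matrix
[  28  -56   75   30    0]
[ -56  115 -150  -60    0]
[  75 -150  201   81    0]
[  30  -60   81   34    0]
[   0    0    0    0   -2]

Answer: (3, 2, 0)

Derivation:
step 0: pivot 28 → sign +
step 1: pivot 3 → sign +
step 2: pivot 3/28 → sign +
step 3: pivot -2 → sign −
step 4: pivot -2 → sign −
signature = (3, 2, 0)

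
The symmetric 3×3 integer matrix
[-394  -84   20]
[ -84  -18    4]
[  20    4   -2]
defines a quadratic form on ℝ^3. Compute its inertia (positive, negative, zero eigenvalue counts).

step 0: pivot -394 → sign −
step 1: pivot -18/197 → sign −
step 2: pivot -2/9 → sign −
signature = (0, 3, 0)

Answer: (0, 3, 0)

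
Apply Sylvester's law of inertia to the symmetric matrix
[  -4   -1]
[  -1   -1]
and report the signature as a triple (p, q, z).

Answer: (0, 2, 0)

Derivation:
step 0: pivot -4 → sign −
step 1: pivot -3/4 → sign −
signature = (0, 2, 0)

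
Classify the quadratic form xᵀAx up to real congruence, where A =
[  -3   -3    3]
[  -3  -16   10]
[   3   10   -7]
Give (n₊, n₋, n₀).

step 0: pivot -3 → sign −
step 1: pivot -13 → sign −
step 2: pivot -3/13 → sign −
signature = (0, 3, 0)

Answer: (0, 3, 0)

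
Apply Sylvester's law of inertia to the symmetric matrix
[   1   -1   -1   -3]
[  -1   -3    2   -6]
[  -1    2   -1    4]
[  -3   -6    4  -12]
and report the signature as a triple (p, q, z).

Answer: (2, 2, 0)

Derivation:
step 0: pivot 1 → sign +
step 1: pivot -4 → sign −
step 2: pivot -7/4 → sign −
step 3: pivot 1/7 → sign +
signature = (2, 2, 0)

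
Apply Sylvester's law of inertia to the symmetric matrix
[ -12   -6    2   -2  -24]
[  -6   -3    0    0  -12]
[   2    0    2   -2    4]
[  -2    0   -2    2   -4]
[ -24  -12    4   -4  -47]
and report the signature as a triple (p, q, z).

Answer: (2, 2, 1)

Derivation:
step 0: pivot -12 → sign −
step 1: pivot 7/3 → sign +
step 2: pivot -3/7 → sign −
step 3: pivot 1 → sign +
step 4: row/col 4 already zero → sign 0
signature = (2, 2, 1)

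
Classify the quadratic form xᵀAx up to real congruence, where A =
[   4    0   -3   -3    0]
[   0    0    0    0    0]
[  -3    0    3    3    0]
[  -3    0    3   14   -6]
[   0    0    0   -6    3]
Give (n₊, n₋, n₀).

step 0: pivot 4 → sign +
step 1: pivot 3/4 → sign +
step 2: pivot 11 → sign +
step 3: pivot -3/11 → sign −
step 4: row/col 4 already zero → sign 0
signature = (3, 1, 1)

Answer: (3, 1, 1)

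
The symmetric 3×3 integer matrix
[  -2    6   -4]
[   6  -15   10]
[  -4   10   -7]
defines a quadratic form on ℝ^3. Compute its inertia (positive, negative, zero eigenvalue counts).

step 0: pivot -2 → sign −
step 1: pivot 3 → sign +
step 2: pivot -1/3 → sign −
signature = (1, 2, 0)

Answer: (1, 2, 0)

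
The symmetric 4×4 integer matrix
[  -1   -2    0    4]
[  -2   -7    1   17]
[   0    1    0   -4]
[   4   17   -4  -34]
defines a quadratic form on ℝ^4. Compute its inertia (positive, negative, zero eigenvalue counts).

step 0: pivot -1 → sign −
step 1: pivot -3 → sign −
step 2: pivot 1/3 → sign +
step 3: pivot 6 → sign +
signature = (2, 2, 0)

Answer: (2, 2, 0)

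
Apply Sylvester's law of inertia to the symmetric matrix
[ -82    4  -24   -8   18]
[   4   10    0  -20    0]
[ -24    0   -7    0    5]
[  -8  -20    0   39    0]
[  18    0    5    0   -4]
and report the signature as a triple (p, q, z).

Answer: (2, 3, 0)

Derivation:
step 0: pivot -82 → sign −
step 1: pivot 418/41 → sign +
step 2: pivot -23/209 → sign −
step 3: pivot -1 → sign −
step 4: pivot 3/23 → sign +
signature = (2, 3, 0)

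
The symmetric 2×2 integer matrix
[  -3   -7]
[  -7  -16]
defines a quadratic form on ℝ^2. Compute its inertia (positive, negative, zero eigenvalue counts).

Answer: (1, 1, 0)

Derivation:
step 0: pivot -3 → sign −
step 1: pivot 1/3 → sign +
signature = (1, 1, 0)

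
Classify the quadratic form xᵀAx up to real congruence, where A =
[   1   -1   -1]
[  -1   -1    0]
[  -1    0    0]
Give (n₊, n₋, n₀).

Answer: (1, 2, 0)

Derivation:
step 0: pivot 1 → sign +
step 1: pivot -2 → sign −
step 2: pivot -1/2 → sign −
signature = (1, 2, 0)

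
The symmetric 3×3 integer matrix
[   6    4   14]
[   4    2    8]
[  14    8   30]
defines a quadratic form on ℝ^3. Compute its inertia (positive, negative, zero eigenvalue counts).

Answer: (1, 1, 1)

Derivation:
step 0: pivot 6 → sign +
step 1: pivot -2/3 → sign −
step 2: row/col 2 already zero → sign 0
signature = (1, 1, 1)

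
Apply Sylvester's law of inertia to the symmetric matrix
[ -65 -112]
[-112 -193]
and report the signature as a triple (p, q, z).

step 0: pivot -65 → sign −
step 1: pivot -1/65 → sign −
signature = (0, 2, 0)

Answer: (0, 2, 0)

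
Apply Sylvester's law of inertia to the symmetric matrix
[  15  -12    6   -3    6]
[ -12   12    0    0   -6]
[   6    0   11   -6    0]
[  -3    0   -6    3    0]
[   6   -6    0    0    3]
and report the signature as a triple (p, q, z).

Answer: (2, 1, 2)

Derivation:
step 0: pivot 15 → sign +
step 1: pivot 12/5 → sign +
step 2: pivot -1 → sign −
step 3: row/col 3 already zero → sign 0
step 4: row/col 4 already zero → sign 0
signature = (2, 1, 2)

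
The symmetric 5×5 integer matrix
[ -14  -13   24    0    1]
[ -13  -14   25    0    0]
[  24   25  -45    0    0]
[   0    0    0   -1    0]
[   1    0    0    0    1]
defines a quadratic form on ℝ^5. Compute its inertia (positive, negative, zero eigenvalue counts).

Answer: (1, 4, 0)

Derivation:
step 0: pivot -14 → sign −
step 1: pivot -27/14 → sign −
step 2: pivot -1/27 → sign −
step 3: pivot -1 → sign −
step 4: pivot 6 → sign +
signature = (1, 4, 0)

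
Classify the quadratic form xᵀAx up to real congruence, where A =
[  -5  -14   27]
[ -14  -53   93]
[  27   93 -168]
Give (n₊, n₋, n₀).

Answer: (0, 3, 0)

Derivation:
step 0: pivot -5 → sign −
step 1: pivot -69/5 → sign −
step 2: pivot -6/23 → sign −
signature = (0, 3, 0)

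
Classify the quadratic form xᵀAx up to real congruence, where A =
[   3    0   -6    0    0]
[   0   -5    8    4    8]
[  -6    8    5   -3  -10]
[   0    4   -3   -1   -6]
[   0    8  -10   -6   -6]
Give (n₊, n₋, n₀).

step 0: pivot 3 → sign +
step 1: pivot -5 → sign −
step 2: pivot 29/5 → sign +
step 3: pivot 6/29 → sign +
step 4: pivot -2 → sign −
signature = (3, 2, 0)

Answer: (3, 2, 0)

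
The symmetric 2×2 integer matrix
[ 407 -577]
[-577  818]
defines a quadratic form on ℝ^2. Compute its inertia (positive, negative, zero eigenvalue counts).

Answer: (1, 1, 0)

Derivation:
step 0: pivot 407 → sign +
step 1: pivot -3/407 → sign −
signature = (1, 1, 0)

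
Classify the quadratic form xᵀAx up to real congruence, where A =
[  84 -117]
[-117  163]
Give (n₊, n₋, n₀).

step 0: pivot 84 → sign +
step 1: pivot 1/28 → sign +
signature = (2, 0, 0)

Answer: (2, 0, 0)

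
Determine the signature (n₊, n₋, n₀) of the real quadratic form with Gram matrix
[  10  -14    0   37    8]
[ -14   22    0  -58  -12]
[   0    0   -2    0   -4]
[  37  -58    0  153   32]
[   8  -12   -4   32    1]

Answer: (4, 1, 0)

Derivation:
step 0: pivot 10 → sign +
step 1: pivot 12/5 → sign +
step 2: pivot -2 → sign −
step 3: pivot 1/12 → sign +
step 4: pivot 1 → sign +
signature = (4, 1, 0)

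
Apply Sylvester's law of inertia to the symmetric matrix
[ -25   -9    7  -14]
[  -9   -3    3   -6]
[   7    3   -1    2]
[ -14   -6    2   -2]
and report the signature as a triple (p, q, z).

step 0: pivot -25 → sign −
step 1: pivot 6/25 → sign +
step 2: pivot 2 → sign +
step 3: row/col 3 already zero → sign 0
signature = (2, 1, 1)

Answer: (2, 1, 1)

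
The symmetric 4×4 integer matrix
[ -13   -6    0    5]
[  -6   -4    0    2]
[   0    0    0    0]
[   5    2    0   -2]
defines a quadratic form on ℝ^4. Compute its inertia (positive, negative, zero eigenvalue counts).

step 0: pivot -13 → sign −
step 1: pivot -16/13 → sign −
step 2: row/col 2 already zero → sign 0
step 3: row/col 3 already zero → sign 0
signature = (0, 2, 2)

Answer: (0, 2, 2)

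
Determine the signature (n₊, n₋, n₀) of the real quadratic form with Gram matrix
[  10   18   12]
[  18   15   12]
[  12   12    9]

Answer: (1, 2, 0)

Derivation:
step 0: pivot 10 → sign +
step 1: pivot -87/5 → sign −
step 2: pivot -3/29 → sign −
signature = (1, 2, 0)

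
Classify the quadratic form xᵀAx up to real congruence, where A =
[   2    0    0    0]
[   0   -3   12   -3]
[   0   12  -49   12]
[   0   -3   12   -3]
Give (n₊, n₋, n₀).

Answer: (1, 2, 1)

Derivation:
step 0: pivot 2 → sign +
step 1: pivot -3 → sign −
step 2: pivot -1 → sign −
step 3: row/col 3 already zero → sign 0
signature = (1, 2, 1)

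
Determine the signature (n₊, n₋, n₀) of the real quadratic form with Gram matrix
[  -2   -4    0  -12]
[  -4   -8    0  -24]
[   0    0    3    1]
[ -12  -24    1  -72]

Answer: (1, 2, 1)

Derivation:
step 0: pivot -2 → sign −
step 1: pivot 3 → sign +
step 2: pivot -1/3 → sign −
step 3: row/col 3 already zero → sign 0
signature = (1, 2, 1)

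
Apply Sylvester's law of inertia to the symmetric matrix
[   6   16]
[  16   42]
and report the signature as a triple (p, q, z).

step 0: pivot 6 → sign +
step 1: pivot -2/3 → sign −
signature = (1, 1, 0)

Answer: (1, 1, 0)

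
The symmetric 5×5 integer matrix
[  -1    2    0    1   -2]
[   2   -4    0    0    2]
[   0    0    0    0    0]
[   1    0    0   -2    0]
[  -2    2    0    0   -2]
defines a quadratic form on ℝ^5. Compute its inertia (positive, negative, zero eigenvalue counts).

Answer: (1, 3, 1)

Derivation:
step 0: pivot -1 → sign −
step 1: pivot -1 → sign −
step 2: pivot 4 → sign +
step 3: pivot -3 → sign −
step 4: row/col 4 already zero → sign 0
signature = (1, 3, 1)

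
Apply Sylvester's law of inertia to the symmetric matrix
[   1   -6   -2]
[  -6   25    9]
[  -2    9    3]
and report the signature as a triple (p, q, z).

Answer: (1, 2, 0)

Derivation:
step 0: pivot 1 → sign +
step 1: pivot -11 → sign −
step 2: pivot -2/11 → sign −
signature = (1, 2, 0)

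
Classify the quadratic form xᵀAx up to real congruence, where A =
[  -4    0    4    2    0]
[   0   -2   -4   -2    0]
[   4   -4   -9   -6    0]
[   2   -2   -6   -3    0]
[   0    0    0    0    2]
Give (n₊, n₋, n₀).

step 0: pivot -4 → sign −
step 1: pivot -2 → sign −
step 2: pivot 3 → sign +
step 3: pivot 2 → sign +
step 4: row/col 4 already zero → sign 0
signature = (2, 2, 1)

Answer: (2, 2, 1)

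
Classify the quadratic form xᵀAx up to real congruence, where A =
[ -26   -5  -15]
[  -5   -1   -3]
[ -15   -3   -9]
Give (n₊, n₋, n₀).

Answer: (0, 2, 1)

Derivation:
step 0: pivot -26 → sign −
step 1: pivot -1/26 → sign −
step 2: row/col 2 already zero → sign 0
signature = (0, 2, 1)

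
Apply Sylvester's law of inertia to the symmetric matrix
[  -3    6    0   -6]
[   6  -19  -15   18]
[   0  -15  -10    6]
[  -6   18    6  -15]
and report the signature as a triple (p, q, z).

step 0: pivot -3 → sign −
step 1: pivot -7 → sign −
step 2: pivot 155/7 → sign +
step 3: pivot 3/155 → sign +
signature = (2, 2, 0)

Answer: (2, 2, 0)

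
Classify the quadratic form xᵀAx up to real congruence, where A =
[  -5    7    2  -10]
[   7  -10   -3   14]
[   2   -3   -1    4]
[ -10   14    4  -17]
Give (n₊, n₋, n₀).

Answer: (1, 2, 1)

Derivation:
step 0: pivot -5 → sign −
step 1: pivot -1/5 → sign −
step 2: pivot 3 → sign +
step 3: row/col 3 already zero → sign 0
signature = (1, 2, 1)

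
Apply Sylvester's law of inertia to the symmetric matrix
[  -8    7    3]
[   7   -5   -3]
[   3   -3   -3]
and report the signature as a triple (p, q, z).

Answer: (1, 2, 0)

Derivation:
step 0: pivot -8 → sign −
step 1: pivot 9/8 → sign +
step 2: pivot -2 → sign −
signature = (1, 2, 0)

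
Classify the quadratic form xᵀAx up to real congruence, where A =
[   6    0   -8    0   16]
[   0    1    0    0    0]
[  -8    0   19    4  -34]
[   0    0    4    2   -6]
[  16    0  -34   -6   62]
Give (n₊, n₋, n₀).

Answer: (4, 0, 1)

Derivation:
step 0: pivot 6 → sign +
step 1: pivot 1 → sign +
step 2: pivot 25/3 → sign +
step 3: pivot 2/25 → sign +
step 4: row/col 4 already zero → sign 0
signature = (4, 0, 1)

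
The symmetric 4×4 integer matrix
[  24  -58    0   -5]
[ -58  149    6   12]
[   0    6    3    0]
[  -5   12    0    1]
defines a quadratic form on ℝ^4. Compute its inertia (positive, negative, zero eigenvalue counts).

Answer: (2, 2, 0)

Derivation:
step 0: pivot 24 → sign +
step 1: pivot 53/6 → sign +
step 2: pivot -57/53 → sign −
step 3: pivot -3/76 → sign −
signature = (2, 2, 0)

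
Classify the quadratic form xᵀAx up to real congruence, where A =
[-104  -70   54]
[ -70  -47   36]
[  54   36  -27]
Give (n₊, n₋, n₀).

step 0: pivot -104 → sign −
step 1: pivot 3/26 → sign +
step 2: row/col 2 already zero → sign 0
signature = (1, 1, 1)

Answer: (1, 1, 1)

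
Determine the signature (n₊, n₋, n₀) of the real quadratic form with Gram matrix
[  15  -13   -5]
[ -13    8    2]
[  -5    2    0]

Answer: (1, 1, 1)

Derivation:
step 0: pivot 15 → sign +
step 1: pivot -49/15 → sign −
step 2: row/col 2 already zero → sign 0
signature = (1, 1, 1)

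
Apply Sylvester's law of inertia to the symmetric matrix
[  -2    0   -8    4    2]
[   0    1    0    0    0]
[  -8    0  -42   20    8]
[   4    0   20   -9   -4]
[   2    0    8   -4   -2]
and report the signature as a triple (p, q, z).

step 0: pivot -2 → sign −
step 1: pivot 1 → sign +
step 2: pivot -10 → sign −
step 3: pivot 3/5 → sign +
step 4: row/col 4 already zero → sign 0
signature = (2, 2, 1)

Answer: (2, 2, 1)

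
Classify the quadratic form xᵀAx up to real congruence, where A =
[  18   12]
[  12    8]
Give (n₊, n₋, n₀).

step 0: pivot 18 → sign +
step 1: row/col 1 already zero → sign 0
signature = (1, 0, 1)

Answer: (1, 0, 1)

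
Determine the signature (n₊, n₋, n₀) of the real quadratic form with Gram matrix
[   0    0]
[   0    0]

step 0: row/col 0 already zero → sign 0
step 1: row/col 1 already zero → sign 0
signature = (0, 0, 2)

Answer: (0, 0, 2)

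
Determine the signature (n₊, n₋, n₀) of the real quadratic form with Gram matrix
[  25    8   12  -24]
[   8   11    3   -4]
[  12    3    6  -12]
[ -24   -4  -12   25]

step 0: pivot 25 → sign +
step 1: pivot 211/25 → sign +
step 2: pivot 33/211 → sign +
step 3: pivot 3/11 → sign +
signature = (4, 0, 0)

Answer: (4, 0, 0)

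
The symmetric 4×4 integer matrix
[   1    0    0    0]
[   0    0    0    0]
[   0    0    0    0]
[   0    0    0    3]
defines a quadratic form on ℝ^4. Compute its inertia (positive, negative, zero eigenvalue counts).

Answer: (2, 0, 2)

Derivation:
step 0: pivot 1 → sign +
step 1: pivot 3 → sign +
step 2: row/col 2 already zero → sign 0
step 3: row/col 3 already zero → sign 0
signature = (2, 0, 2)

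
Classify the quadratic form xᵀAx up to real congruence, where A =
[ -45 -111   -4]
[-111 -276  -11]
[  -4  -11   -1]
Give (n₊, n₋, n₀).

Answer: (0, 3, 0)

Derivation:
step 0: pivot -45 → sign −
step 1: pivot -11/5 → sign −
step 2: pivot -2/33 → sign −
signature = (0, 3, 0)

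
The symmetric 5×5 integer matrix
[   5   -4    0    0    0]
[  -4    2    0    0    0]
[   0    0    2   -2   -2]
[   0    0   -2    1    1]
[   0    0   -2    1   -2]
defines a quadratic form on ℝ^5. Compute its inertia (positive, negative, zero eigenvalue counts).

Answer: (2, 3, 0)

Derivation:
step 0: pivot 5 → sign +
step 1: pivot -6/5 → sign −
step 2: pivot 2 → sign +
step 3: pivot -1 → sign −
step 4: pivot -3 → sign −
signature = (2, 3, 0)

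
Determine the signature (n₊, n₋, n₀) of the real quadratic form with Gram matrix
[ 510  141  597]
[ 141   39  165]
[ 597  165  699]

step 0: pivot 510 → sign +
step 1: pivot 3/170 → sign +
step 2: row/col 2 already zero → sign 0
signature = (2, 0, 1)

Answer: (2, 0, 1)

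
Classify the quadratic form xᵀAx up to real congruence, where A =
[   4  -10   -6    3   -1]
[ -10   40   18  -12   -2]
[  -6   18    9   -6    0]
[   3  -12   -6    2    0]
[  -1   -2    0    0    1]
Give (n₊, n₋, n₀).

step 0: pivot 4 → sign +
step 1: pivot 15 → sign +
step 2: pivot -3/5 → sign −
step 3: pivot -1 → sign −
step 4: row/col 4 already zero → sign 0
signature = (2, 2, 1)

Answer: (2, 2, 1)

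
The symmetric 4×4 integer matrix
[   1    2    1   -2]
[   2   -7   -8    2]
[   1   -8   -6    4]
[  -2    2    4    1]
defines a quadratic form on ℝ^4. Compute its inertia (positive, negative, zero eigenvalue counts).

step 0: pivot 1 → sign +
step 1: pivot -11 → sign −
step 2: pivot 23/11 → sign +
step 3: pivot 3/23 → sign +
signature = (3, 1, 0)

Answer: (3, 1, 0)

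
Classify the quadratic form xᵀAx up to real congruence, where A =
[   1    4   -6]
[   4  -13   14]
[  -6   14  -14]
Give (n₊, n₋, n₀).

Answer: (1, 2, 0)

Derivation:
step 0: pivot 1 → sign +
step 1: pivot -29 → sign −
step 2: pivot -6/29 → sign −
signature = (1, 2, 0)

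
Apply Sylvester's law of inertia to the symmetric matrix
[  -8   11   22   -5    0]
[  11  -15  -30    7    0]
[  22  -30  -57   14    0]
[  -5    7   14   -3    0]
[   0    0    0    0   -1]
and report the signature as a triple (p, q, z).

Answer: (2, 2, 1)

Derivation:
step 0: pivot -8 → sign −
step 1: pivot 1/8 → sign +
step 2: pivot 3 → sign +
step 3: pivot -1 → sign −
step 4: row/col 4 already zero → sign 0
signature = (2, 2, 1)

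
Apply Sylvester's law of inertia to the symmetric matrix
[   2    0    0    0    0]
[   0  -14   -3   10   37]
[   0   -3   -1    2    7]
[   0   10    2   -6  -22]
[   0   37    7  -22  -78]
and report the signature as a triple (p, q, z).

Answer: (3, 2, 0)

Derivation:
step 0: pivot 2 → sign +
step 1: pivot -14 → sign −
step 2: pivot -5/14 → sign −
step 3: pivot 6/5 → sign +
step 4: pivot 3 → sign +
signature = (3, 2, 0)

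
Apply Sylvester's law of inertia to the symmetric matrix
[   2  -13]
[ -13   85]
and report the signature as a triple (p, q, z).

Answer: (2, 0, 0)

Derivation:
step 0: pivot 2 → sign +
step 1: pivot 1/2 → sign +
signature = (2, 0, 0)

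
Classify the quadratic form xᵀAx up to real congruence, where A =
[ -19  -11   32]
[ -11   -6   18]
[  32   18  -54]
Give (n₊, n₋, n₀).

Answer: (1, 2, 0)

Derivation:
step 0: pivot -19 → sign −
step 1: pivot 7/19 → sign +
step 2: pivot -6/7 → sign −
signature = (1, 2, 0)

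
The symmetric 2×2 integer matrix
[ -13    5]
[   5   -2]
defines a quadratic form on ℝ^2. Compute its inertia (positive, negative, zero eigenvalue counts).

Answer: (0, 2, 0)

Derivation:
step 0: pivot -13 → sign −
step 1: pivot -1/13 → sign −
signature = (0, 2, 0)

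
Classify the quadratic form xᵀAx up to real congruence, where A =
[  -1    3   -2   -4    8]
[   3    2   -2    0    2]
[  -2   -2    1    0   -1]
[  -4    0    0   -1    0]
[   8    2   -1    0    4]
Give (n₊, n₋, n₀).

step 0: pivot -1 → sign −
step 1: pivot 11 → sign +
step 2: pivot -9/11 → sign −
step 3: pivot 23/9 → sign +
step 4: pivot -3/23 → sign −
signature = (2, 3, 0)

Answer: (2, 3, 0)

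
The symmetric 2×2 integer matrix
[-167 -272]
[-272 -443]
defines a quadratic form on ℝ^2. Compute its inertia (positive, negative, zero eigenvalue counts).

step 0: pivot -167 → sign −
step 1: pivot 3/167 → sign +
signature = (1, 1, 0)

Answer: (1, 1, 0)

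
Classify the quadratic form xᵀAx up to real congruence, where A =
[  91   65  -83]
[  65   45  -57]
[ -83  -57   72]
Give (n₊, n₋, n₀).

Answer: (1, 2, 0)

Derivation:
step 0: pivot 91 → sign +
step 1: pivot -10/7 → sign −
step 2: pivot -3/65 → sign −
signature = (1, 2, 0)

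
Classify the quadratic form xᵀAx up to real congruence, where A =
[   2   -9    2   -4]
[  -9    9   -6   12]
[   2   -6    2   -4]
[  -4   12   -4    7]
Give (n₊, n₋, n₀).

Answer: (2, 2, 0)

Derivation:
step 0: pivot 2 → sign +
step 1: pivot -63/2 → sign −
step 2: pivot 2/7 → sign +
step 3: pivot -1 → sign −
signature = (2, 2, 0)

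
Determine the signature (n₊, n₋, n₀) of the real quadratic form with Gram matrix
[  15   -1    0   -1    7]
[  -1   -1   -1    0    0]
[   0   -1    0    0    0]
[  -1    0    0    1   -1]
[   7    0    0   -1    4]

Answer: (4, 1, 0)

Derivation:
step 0: pivot 15 → sign +
step 1: pivot -16/15 → sign −
step 2: pivot 15/16 → sign +
step 3: pivot 14/15 → sign +
step 4: pivot 3/7 → sign +
signature = (4, 1, 0)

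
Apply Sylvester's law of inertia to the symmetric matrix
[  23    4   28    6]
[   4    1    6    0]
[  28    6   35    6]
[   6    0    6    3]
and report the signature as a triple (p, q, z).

step 0: pivot 23 → sign +
step 1: pivot 7/23 → sign +
step 2: pivot -23/7 → sign −
step 3: pivot -3/23 → sign −
signature = (2, 2, 0)

Answer: (2, 2, 0)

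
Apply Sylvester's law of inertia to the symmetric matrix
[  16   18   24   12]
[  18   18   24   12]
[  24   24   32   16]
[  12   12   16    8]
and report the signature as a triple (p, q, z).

step 0: pivot 16 → sign +
step 1: pivot -9/4 → sign −
step 2: row/col 2 already zero → sign 0
step 3: row/col 3 already zero → sign 0
signature = (1, 1, 2)

Answer: (1, 1, 2)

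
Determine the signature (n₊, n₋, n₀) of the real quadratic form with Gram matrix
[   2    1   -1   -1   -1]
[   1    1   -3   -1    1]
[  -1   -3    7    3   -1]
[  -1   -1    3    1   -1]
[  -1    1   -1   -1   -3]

Answer: (2, 2, 1)

Derivation:
step 0: pivot 2 → sign +
step 1: pivot 1/2 → sign +
step 2: pivot -6 → sign −
step 3: pivot -2 → sign −
step 4: row/col 4 already zero → sign 0
signature = (2, 2, 1)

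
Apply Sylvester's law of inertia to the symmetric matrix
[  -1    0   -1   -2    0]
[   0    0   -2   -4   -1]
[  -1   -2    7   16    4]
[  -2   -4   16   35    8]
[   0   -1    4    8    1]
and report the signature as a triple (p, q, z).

Answer: (1, 3, 1)

Derivation:
step 0: pivot -1 → sign −
step 1: pivot 8 → sign +
step 2: pivot -1/2 → sign −
step 3: pivot -1 → sign −
step 4: row/col 4 already zero → sign 0
signature = (1, 3, 1)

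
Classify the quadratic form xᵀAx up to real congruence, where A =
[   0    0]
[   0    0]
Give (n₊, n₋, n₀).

Answer: (0, 0, 2)

Derivation:
step 0: row/col 0 already zero → sign 0
step 1: row/col 1 already zero → sign 0
signature = (0, 0, 2)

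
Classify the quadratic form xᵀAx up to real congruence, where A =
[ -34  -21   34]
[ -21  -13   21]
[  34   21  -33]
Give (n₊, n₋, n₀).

Answer: (1, 2, 0)

Derivation:
step 0: pivot -34 → sign −
step 1: pivot -1/34 → sign −
step 2: pivot 1 → sign +
signature = (1, 2, 0)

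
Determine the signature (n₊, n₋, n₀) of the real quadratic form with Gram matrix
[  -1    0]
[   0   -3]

step 0: pivot -1 → sign −
step 1: pivot -3 → sign −
signature = (0, 2, 0)

Answer: (0, 2, 0)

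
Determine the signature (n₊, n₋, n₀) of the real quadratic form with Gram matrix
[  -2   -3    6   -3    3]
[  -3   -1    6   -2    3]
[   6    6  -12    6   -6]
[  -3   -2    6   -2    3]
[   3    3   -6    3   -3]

step 0: pivot -2 → sign −
step 1: pivot 7/2 → sign +
step 2: pivot 24/7 → sign +
step 3: pivot 1/2 → sign +
step 4: row/col 4 already zero → sign 0
signature = (3, 1, 1)

Answer: (3, 1, 1)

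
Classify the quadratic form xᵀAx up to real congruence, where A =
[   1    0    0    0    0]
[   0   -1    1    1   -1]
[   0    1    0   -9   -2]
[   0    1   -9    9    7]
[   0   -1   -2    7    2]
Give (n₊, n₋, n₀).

Answer: (2, 2, 1)

Derivation:
step 0: pivot 1 → sign +
step 1: pivot -1 → sign −
step 2: pivot 1 → sign +
step 3: pivot -54 → sign −
step 4: row/col 4 already zero → sign 0
signature = (2, 2, 1)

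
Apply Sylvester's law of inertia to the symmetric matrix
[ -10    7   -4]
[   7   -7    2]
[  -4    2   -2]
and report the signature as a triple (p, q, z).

Answer: (0, 3, 0)

Derivation:
step 0: pivot -10 → sign −
step 1: pivot -21/10 → sign −
step 2: pivot -2/21 → sign −
signature = (0, 3, 0)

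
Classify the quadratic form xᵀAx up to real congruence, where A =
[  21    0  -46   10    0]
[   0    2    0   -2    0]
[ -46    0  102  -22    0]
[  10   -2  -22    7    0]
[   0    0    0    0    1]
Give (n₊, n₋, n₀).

step 0: pivot 21 → sign +
step 1: pivot 2 → sign +
step 2: pivot 26/21 → sign +
step 3: pivot 3/13 → sign +
step 4: pivot 1 → sign +
signature = (5, 0, 0)

Answer: (5, 0, 0)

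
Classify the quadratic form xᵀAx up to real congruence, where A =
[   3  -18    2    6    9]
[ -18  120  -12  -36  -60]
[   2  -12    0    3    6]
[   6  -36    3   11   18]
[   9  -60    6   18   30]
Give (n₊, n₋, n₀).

step 0: pivot 3 → sign +
step 1: pivot 12 → sign +
step 2: pivot -4/3 → sign −
step 3: pivot -1/4 → sign −
step 4: row/col 4 already zero → sign 0
signature = (2, 2, 1)

Answer: (2, 2, 1)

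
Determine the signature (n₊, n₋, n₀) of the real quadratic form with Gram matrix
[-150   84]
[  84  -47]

Answer: (1, 1, 0)

Derivation:
step 0: pivot -150 → sign −
step 1: pivot 1/25 → sign +
signature = (1, 1, 0)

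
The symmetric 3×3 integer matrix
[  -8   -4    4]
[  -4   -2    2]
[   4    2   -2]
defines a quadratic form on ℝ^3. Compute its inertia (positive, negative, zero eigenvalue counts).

step 0: pivot -8 → sign −
step 1: row/col 1 already zero → sign 0
step 2: row/col 2 already zero → sign 0
signature = (0, 1, 2)

Answer: (0, 1, 2)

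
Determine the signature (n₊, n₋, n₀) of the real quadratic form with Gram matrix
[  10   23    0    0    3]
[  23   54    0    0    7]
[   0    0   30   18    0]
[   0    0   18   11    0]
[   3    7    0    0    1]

Answer: (5, 0, 0)

Derivation:
step 0: pivot 10 → sign +
step 1: pivot 11/10 → sign +
step 2: pivot 30 → sign +
step 3: pivot 1/5 → sign +
step 4: pivot 1/11 → sign +
signature = (5, 0, 0)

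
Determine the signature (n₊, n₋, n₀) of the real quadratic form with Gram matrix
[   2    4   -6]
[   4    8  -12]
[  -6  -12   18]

Answer: (1, 0, 2)

Derivation:
step 0: pivot 2 → sign +
step 1: row/col 1 already zero → sign 0
step 2: row/col 2 already zero → sign 0
signature = (1, 0, 2)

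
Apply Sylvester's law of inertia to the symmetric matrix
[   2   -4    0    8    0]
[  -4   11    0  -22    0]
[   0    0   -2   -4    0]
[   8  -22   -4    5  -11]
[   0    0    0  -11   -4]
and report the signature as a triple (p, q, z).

Answer: (2, 3, 0)

Derivation:
step 0: pivot 2 → sign +
step 1: pivot 3 → sign +
step 2: pivot -2 → sign −
step 3: pivot -31 → sign −
step 4: pivot -3/31 → sign −
signature = (2, 3, 0)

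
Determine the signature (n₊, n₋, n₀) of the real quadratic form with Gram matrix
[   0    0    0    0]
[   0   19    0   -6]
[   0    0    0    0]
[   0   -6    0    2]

Answer: (2, 0, 2)

Derivation:
step 0: pivot 19 → sign +
step 1: pivot 2/19 → sign +
step 2: row/col 2 already zero → sign 0
step 3: row/col 3 already zero → sign 0
signature = (2, 0, 2)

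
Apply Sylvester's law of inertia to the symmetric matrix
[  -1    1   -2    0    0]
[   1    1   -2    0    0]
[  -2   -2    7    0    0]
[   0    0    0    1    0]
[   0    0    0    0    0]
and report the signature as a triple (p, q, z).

step 0: pivot -1 → sign −
step 1: pivot 2 → sign +
step 2: pivot 3 → sign +
step 3: pivot 1 → sign +
step 4: row/col 4 already zero → sign 0
signature = (3, 1, 1)

Answer: (3, 1, 1)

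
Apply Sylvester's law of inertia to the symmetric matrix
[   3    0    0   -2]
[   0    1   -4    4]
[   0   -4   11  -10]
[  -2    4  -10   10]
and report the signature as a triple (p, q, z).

step 0: pivot 3 → sign +
step 1: pivot 1 → sign +
step 2: pivot -5 → sign −
step 3: pivot -2/15 → sign −
signature = (2, 2, 0)

Answer: (2, 2, 0)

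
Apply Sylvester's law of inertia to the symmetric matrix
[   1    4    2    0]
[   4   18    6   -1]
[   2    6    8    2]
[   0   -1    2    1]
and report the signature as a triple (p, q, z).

Answer: (3, 0, 1)

Derivation:
step 0: pivot 1 → sign +
step 1: pivot 2 → sign +
step 2: pivot 2 → sign +
step 3: row/col 3 already zero → sign 0
signature = (3, 0, 1)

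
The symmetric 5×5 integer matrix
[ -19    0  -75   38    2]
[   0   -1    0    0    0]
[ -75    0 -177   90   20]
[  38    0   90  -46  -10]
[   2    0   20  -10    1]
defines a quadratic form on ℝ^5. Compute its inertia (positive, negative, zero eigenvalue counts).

step 0: pivot -19 → sign −
step 1: pivot -1 → sign −
step 2: pivot 2262/19 → sign +
step 3: pivot -90/377 → sign −
step 4: pivot 1/45 → sign +
signature = (2, 3, 0)

Answer: (2, 3, 0)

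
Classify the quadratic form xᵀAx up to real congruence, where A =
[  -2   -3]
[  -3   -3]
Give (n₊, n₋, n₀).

step 0: pivot -2 → sign −
step 1: pivot 3/2 → sign +
signature = (1, 1, 0)

Answer: (1, 1, 0)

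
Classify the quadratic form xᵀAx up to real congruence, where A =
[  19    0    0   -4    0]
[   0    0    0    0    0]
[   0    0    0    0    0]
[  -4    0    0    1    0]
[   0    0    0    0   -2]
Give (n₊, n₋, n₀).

Answer: (2, 1, 2)

Derivation:
step 0: pivot 19 → sign +
step 1: pivot 3/19 → sign +
step 2: pivot -2 → sign −
step 3: row/col 3 already zero → sign 0
step 4: row/col 4 already zero → sign 0
signature = (2, 1, 2)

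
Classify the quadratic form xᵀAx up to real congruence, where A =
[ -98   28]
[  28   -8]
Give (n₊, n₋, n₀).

step 0: pivot -98 → sign −
step 1: row/col 1 already zero → sign 0
signature = (0, 1, 1)

Answer: (0, 1, 1)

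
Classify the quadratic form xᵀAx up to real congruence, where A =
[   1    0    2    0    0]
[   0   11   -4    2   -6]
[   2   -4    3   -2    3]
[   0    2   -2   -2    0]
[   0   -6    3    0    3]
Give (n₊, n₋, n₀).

step 0: pivot 1 → sign +
step 1: pivot 11 → sign +
step 2: pivot -27/11 → sign −
step 3: pivot -46/27 → sign −
step 4: pivot 6/23 → sign +
signature = (3, 2, 0)

Answer: (3, 2, 0)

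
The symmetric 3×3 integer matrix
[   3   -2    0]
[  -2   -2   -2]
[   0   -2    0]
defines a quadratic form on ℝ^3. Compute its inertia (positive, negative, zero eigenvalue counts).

step 0: pivot 3 → sign +
step 1: pivot -10/3 → sign −
step 2: pivot 6/5 → sign +
signature = (2, 1, 0)

Answer: (2, 1, 0)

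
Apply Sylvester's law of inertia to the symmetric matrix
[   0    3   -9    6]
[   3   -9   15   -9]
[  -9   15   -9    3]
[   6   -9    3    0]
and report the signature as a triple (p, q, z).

step 0: pivot -9 → sign −
step 1: pivot 1 → sign +
step 2: row/col 2 already zero → sign 0
step 3: row/col 3 already zero → sign 0
signature = (1, 1, 2)

Answer: (1, 1, 2)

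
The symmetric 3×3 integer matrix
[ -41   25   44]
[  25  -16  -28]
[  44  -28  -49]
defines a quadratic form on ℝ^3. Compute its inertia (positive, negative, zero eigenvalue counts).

Answer: (1, 2, 0)

Derivation:
step 0: pivot -41 → sign −
step 1: pivot -31/41 → sign −
step 2: pivot 1/31 → sign +
signature = (1, 2, 0)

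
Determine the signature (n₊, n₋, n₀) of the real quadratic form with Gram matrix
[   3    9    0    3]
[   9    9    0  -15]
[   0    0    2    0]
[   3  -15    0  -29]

step 0: pivot 3 → sign +
step 1: pivot -18 → sign −
step 2: pivot 2 → sign +
step 3: row/col 3 already zero → sign 0
signature = (2, 1, 1)

Answer: (2, 1, 1)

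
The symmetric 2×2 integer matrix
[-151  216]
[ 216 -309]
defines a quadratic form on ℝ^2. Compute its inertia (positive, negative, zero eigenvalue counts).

Answer: (0, 2, 0)

Derivation:
step 0: pivot -151 → sign −
step 1: pivot -3/151 → sign −
signature = (0, 2, 0)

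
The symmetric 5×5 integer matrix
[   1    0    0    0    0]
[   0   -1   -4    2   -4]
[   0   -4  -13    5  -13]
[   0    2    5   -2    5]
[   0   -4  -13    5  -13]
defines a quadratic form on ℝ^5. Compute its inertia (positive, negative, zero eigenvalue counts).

Answer: (2, 2, 1)

Derivation:
step 0: pivot 1 → sign +
step 1: pivot -1 → sign −
step 2: pivot 3 → sign +
step 3: pivot -1 → sign −
step 4: row/col 4 already zero → sign 0
signature = (2, 2, 1)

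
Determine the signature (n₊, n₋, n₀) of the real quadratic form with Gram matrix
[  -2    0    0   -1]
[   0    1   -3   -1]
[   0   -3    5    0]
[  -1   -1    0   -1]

Answer: (2, 2, 0)

Derivation:
step 0: pivot -2 → sign −
step 1: pivot 1 → sign +
step 2: pivot -4 → sign −
step 3: pivot 3/4 → sign +
signature = (2, 2, 0)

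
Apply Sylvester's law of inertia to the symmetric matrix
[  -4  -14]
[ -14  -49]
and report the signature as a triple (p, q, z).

Answer: (0, 1, 1)

Derivation:
step 0: pivot -4 → sign −
step 1: row/col 1 already zero → sign 0
signature = (0, 1, 1)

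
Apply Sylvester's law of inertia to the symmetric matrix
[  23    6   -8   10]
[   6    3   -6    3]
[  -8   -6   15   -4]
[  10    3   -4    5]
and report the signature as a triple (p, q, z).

step 0: pivot 23 → sign +
step 1: pivot 33/23 → sign +
step 2: pivot 17/11 → sign +
step 3: pivot 6/17 → sign +
signature = (4, 0, 0)

Answer: (4, 0, 0)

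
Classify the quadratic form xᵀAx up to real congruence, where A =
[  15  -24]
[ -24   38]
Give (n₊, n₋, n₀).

Answer: (1, 1, 0)

Derivation:
step 0: pivot 15 → sign +
step 1: pivot -2/5 → sign −
signature = (1, 1, 0)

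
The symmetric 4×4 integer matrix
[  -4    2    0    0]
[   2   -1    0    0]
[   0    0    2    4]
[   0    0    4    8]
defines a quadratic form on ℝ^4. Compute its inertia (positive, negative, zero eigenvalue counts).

Answer: (1, 1, 2)

Derivation:
step 0: pivot -4 → sign −
step 1: pivot 2 → sign +
step 2: row/col 2 already zero → sign 0
step 3: row/col 3 already zero → sign 0
signature = (1, 1, 2)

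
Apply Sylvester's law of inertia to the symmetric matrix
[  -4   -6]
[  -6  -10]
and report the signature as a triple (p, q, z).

Answer: (0, 2, 0)

Derivation:
step 0: pivot -4 → sign −
step 1: pivot -1 → sign −
signature = (0, 2, 0)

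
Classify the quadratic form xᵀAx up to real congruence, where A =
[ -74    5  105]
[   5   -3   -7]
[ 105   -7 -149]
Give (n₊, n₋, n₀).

step 0: pivot -74 → sign −
step 1: pivot -197/74 → sign −
step 2: pivot -2/197 → sign −
signature = (0, 3, 0)

Answer: (0, 3, 0)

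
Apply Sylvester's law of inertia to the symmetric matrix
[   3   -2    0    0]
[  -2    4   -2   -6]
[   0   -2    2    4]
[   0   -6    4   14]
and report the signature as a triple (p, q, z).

step 0: pivot 3 → sign +
step 1: pivot 8/3 → sign +
step 2: pivot 1/2 → sign +
step 3: row/col 3 already zero → sign 0
signature = (3, 0, 1)

Answer: (3, 0, 1)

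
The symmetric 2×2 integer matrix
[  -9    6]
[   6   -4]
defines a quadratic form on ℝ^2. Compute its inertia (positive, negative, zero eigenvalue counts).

step 0: pivot -9 → sign −
step 1: row/col 1 already zero → sign 0
signature = (0, 1, 1)

Answer: (0, 1, 1)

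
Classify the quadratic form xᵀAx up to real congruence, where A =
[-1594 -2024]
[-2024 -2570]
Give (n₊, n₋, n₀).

step 0: pivot -1594 → sign −
step 1: pivot -2/797 → sign −
signature = (0, 2, 0)

Answer: (0, 2, 0)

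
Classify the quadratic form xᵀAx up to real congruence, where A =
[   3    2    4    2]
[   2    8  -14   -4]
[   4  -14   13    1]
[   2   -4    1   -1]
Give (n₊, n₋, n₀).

Answer: (3, 1, 0)

Derivation:
step 0: pivot 3 → sign +
step 1: pivot 20/3 → sign +
step 2: pivot -34 → sign −
step 3: pivot 3/170 → sign +
signature = (3, 1, 0)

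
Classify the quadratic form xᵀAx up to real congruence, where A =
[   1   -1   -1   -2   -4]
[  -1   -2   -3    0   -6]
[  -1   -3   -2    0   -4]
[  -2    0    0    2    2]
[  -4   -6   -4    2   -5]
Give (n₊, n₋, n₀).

step 0: pivot 1 → sign +
step 1: pivot -3 → sign −
step 2: pivot 7/3 → sign +
step 3: pivot -6/7 → sign −
step 4: pivot 1 → sign +
signature = (3, 2, 0)

Answer: (3, 2, 0)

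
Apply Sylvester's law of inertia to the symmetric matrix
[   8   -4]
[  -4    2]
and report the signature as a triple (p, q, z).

Answer: (1, 0, 1)

Derivation:
step 0: pivot 8 → sign +
step 1: row/col 1 already zero → sign 0
signature = (1, 0, 1)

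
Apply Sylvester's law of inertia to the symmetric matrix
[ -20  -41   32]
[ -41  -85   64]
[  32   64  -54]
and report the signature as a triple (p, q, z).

Answer: (0, 3, 0)

Derivation:
step 0: pivot -20 → sign −
step 1: pivot -19/20 → sign −
step 2: pivot -2/19 → sign −
signature = (0, 3, 0)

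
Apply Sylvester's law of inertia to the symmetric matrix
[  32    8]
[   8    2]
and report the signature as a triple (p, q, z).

Answer: (1, 0, 1)

Derivation:
step 0: pivot 32 → sign +
step 1: row/col 1 already zero → sign 0
signature = (1, 0, 1)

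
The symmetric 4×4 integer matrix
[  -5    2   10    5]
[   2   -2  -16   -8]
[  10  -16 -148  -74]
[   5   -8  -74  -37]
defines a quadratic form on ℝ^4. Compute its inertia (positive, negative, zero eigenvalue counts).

Answer: (0, 3, 1)

Derivation:
step 0: pivot -5 → sign −
step 1: pivot -6/5 → sign −
step 2: pivot -8 → sign −
step 3: row/col 3 already zero → sign 0
signature = (0, 3, 1)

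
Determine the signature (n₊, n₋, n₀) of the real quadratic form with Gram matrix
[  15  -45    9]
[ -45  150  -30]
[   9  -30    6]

step 0: pivot 15 → sign +
step 1: pivot 15 → sign +
step 2: row/col 2 already zero → sign 0
signature = (2, 0, 1)

Answer: (2, 0, 1)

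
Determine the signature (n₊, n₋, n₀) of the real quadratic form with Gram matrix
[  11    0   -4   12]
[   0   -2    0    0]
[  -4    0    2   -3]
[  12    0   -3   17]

Answer: (3, 1, 0)

Derivation:
step 0: pivot 11 → sign +
step 1: pivot -2 → sign −
step 2: pivot 6/11 → sign +
step 3: pivot 1/2 → sign +
signature = (3, 1, 0)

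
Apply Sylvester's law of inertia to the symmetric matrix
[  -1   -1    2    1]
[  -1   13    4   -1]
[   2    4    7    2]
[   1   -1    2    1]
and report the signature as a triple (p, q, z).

Answer: (2, 1, 1)

Derivation:
step 0: pivot -1 → sign −
step 1: pivot 14 → sign +
step 2: pivot 75/7 → sign +
step 3: row/col 3 already zero → sign 0
signature = (2, 1, 1)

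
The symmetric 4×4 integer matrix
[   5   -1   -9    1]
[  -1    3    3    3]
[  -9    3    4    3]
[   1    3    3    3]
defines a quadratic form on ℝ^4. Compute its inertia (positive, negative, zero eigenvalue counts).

step 0: pivot 5 → sign +
step 1: pivot 14/5 → sign +
step 2: pivot -89/7 → sign −
step 3: pivot 6/89 → sign +
signature = (3, 1, 0)

Answer: (3, 1, 0)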